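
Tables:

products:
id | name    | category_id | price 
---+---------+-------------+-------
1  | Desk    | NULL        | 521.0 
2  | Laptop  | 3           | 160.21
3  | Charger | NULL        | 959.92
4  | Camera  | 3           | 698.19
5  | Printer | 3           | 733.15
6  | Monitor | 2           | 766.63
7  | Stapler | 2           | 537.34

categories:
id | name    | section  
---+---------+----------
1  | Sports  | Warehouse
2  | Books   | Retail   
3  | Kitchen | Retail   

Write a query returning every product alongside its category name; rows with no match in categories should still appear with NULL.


LEFT JOIN keeps every row from products (the left table); where category_id has no match in categories, the category columns become NULL. Walk through each product:
  - product 1 (Desk): category_id=NULL, no match -> kept with NULL
  - product 2 (Laptop): category_id=3 -> matches Kitchen
  - product 3 (Charger): category_id=NULL, no match -> kept with NULL
  - product 4 (Camera): category_id=3 -> matches Kitchen
  - product 5 (Printer): category_id=3 -> matches Kitchen
  - product 6 (Monitor): category_id=2 -> matches Books
  - product 7 (Stapler): category_id=2 -> matches Books
All 7 rows appear; 2 have NULL category.

SQL:
SELECT a.name, b.name AS category
FROM products a
LEFT JOIN categories b ON a.category_id = b.id

Result:
name    | category
--------+---------
Desk    | NULL    
Laptop  | Kitchen 
Charger | NULL    
Camera  | Kitchen 
Printer | Kitchen 
Monitor | Books   
Stapler | Books   


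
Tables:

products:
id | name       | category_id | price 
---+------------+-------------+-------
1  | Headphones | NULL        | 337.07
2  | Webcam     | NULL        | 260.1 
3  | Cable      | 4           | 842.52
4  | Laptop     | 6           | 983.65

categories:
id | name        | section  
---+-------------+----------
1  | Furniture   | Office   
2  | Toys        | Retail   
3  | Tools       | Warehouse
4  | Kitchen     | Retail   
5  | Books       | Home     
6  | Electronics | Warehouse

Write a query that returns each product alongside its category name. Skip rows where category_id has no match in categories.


INNER JOIN keeps only products rows whose category_id matches an id in categories. Walk through each product:
  - product 1 (Headphones): category_id=NULL, no match -> dropped
  - product 2 (Webcam): category_id=NULL, no match -> dropped
  - product 3 (Cable): category_id=4 -> matches Kitchen
  - product 4 (Laptop): category_id=6 -> matches Electronics
So 2 of 4 rows are dropped.

SQL:
SELECT a.name, b.name AS category
FROM products a
INNER JOIN categories b ON a.category_id = b.id

Result:
name   | category   
-------+------------
Cable  | Kitchen    
Laptop | Electronics


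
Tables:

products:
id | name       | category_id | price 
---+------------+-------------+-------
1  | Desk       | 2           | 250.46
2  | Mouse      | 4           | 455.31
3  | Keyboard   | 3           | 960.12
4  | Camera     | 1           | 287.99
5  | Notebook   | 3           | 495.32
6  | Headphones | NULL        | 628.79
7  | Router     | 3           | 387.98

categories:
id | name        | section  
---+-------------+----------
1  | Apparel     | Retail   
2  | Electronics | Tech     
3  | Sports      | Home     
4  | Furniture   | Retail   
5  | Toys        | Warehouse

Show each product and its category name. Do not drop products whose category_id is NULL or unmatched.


LEFT JOIN keeps every row from products (the left table); where category_id has no match in categories, the category columns become NULL. Walk through each product:
  - product 1 (Desk): category_id=2 -> matches Electronics
  - product 2 (Mouse): category_id=4 -> matches Furniture
  - product 3 (Keyboard): category_id=3 -> matches Sports
  - product 4 (Camera): category_id=1 -> matches Apparel
  - product 5 (Notebook): category_id=3 -> matches Sports
  - product 6 (Headphones): category_id=NULL, no match -> kept with NULL
  - product 7 (Router): category_id=3 -> matches Sports
All 7 rows appear; 1 has NULL category.

SQL:
SELECT a.name, b.name AS category
FROM products a
LEFT JOIN categories b ON a.category_id = b.id

Result:
name       | category   
-----------+------------
Desk       | Electronics
Mouse      | Furniture  
Keyboard   | Sports     
Camera     | Apparel    
Notebook   | Sports     
Headphones | NULL       
Router     | Sports     


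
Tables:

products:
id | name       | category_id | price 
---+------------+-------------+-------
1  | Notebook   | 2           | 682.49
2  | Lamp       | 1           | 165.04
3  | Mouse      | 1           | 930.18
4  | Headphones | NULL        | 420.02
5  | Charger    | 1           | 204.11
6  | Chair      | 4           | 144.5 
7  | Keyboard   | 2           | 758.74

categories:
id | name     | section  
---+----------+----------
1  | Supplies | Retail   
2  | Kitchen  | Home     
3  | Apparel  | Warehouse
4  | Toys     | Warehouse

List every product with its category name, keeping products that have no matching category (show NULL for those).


LEFT JOIN keeps every row from products (the left table); where category_id has no match in categories, the category columns become NULL. Walk through each product:
  - product 1 (Notebook): category_id=2 -> matches Kitchen
  - product 2 (Lamp): category_id=1 -> matches Supplies
  - product 3 (Mouse): category_id=1 -> matches Supplies
  - product 4 (Headphones): category_id=NULL, no match -> kept with NULL
  - product 5 (Charger): category_id=1 -> matches Supplies
  - product 6 (Chair): category_id=4 -> matches Toys
  - product 7 (Keyboard): category_id=2 -> matches Kitchen
All 7 rows appear; 1 has NULL category.

SQL:
SELECT a.name, b.name AS category
FROM products a
LEFT JOIN categories b ON a.category_id = b.id

Result:
name       | category
-----------+---------
Notebook   | Kitchen 
Lamp       | Supplies
Mouse      | Supplies
Headphones | NULL    
Charger    | Supplies
Chair      | Toys    
Keyboard   | Kitchen 


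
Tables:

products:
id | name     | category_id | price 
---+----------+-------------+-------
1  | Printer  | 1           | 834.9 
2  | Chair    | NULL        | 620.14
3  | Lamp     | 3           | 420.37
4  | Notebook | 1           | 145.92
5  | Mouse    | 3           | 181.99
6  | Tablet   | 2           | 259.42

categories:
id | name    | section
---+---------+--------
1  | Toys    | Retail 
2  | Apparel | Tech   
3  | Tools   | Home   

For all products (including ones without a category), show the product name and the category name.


LEFT JOIN keeps every row from products (the left table); where category_id has no match in categories, the category columns become NULL. Walk through each product:
  - product 1 (Printer): category_id=1 -> matches Toys
  - product 2 (Chair): category_id=NULL, no match -> kept with NULL
  - product 3 (Lamp): category_id=3 -> matches Tools
  - product 4 (Notebook): category_id=1 -> matches Toys
  - product 5 (Mouse): category_id=3 -> matches Tools
  - product 6 (Tablet): category_id=2 -> matches Apparel
All 6 rows appear; 1 has NULL category.

SQL:
SELECT a.name, b.name AS category
FROM products a
LEFT JOIN categories b ON a.category_id = b.id

Result:
name     | category
---------+---------
Printer  | Toys    
Chair    | NULL    
Lamp     | Tools   
Notebook | Toys    
Mouse    | Tools   
Tablet   | Apparel 


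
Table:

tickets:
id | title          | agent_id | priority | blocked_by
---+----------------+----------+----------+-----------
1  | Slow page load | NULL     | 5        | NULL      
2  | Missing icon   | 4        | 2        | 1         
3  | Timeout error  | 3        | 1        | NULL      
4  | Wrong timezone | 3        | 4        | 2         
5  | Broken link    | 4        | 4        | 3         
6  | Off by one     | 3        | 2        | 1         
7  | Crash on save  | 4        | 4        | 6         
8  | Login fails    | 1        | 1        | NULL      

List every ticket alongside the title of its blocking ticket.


This is a self-join: tickets is joined to a second copy of itself, matching each row's blocked_by to another row's id. Use LEFT JOIN so rows with blocked_by=NULL are kept.
  - ticket 1 (Slow page load): blocked_by=NULL -> NULL
  - ticket 2 (Missing icon): blocked_by=1 -> Slow page load
  - ticket 3 (Timeout error): blocked_by=NULL -> NULL
  - ticket 4 (Wrong timezone): blocked_by=2 -> Missing icon
  - ticket 5 (Broken link): blocked_by=3 -> Timeout error
  - ticket 6 (Off by one): blocked_by=1 -> Slow page load
  - ticket 7 (Crash on save): blocked_by=6 -> Off by one
  - ticket 8 (Login fails): blocked_by=NULL -> NULL

SQL:
SELECT a.title AS item, b.title AS blocked_by
FROM tickets a
LEFT JOIN tickets b ON a.blocked_by = b.id

Result:
item           | blocked_by    
---------------+---------------
Slow page load | NULL          
Missing icon   | Slow page load
Timeout error  | NULL          
Wrong timezone | Missing icon  
Broken link    | Timeout error 
Off by one     | Slow page load
Crash on save  | Off by one    
Login fails    | NULL          


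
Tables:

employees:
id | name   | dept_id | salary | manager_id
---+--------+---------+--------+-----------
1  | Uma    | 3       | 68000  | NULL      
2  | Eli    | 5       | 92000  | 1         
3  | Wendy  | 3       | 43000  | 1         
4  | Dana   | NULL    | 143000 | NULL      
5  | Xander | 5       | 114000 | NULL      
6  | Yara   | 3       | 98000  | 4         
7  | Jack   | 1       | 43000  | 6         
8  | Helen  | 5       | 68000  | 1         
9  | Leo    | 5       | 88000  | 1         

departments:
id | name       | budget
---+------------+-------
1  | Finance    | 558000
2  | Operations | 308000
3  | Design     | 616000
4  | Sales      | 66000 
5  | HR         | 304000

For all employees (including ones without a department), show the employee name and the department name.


LEFT JOIN keeps every row from employees (the left table); where dept_id has no match in departments, the department columns become NULL. Walk through each employee:
  - employee 1 (Uma): dept_id=3 -> matches Design
  - employee 2 (Eli): dept_id=5 -> matches HR
  - employee 3 (Wendy): dept_id=3 -> matches Design
  - employee 4 (Dana): dept_id=NULL, no match -> kept with NULL
  - employee 5 (Xander): dept_id=5 -> matches HR
  - employee 6 (Yara): dept_id=3 -> matches Design
  - employee 7 (Jack): dept_id=1 -> matches Finance
  - employee 8 (Helen): dept_id=5 -> matches HR
  - employee 9 (Leo): dept_id=5 -> matches HR
All 9 rows appear; 1 has NULL department.

SQL:
SELECT a.name, b.name AS department
FROM employees a
LEFT JOIN departments b ON a.dept_id = b.id

Result:
name   | department
-------+-----------
Uma    | Design    
Eli    | HR        
Wendy  | Design    
Dana   | NULL      
Xander | HR        
Yara   | Design    
Jack   | Finance   
Helen  | HR        
Leo    | HR        


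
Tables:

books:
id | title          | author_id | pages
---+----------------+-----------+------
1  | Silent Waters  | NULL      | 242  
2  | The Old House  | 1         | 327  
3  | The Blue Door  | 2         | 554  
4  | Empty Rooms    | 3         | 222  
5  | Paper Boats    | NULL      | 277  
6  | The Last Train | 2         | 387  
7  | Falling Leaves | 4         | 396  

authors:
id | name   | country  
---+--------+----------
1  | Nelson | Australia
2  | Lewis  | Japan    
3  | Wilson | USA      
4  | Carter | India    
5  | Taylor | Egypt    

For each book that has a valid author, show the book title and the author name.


INNER JOIN keeps only books rows whose author_id matches an id in authors. Walk through each book:
  - book 1 (Silent Waters): author_id=NULL, no match -> dropped
  - book 2 (The Old House): author_id=1 -> matches Nelson
  - book 3 (The Blue Door): author_id=2 -> matches Lewis
  - book 4 (Empty Rooms): author_id=3 -> matches Wilson
  - book 5 (Paper Boats): author_id=NULL, no match -> dropped
  - book 6 (The Last Train): author_id=2 -> matches Lewis
  - book 7 (Falling Leaves): author_id=4 -> matches Carter
So 2 of 7 rows are dropped.

SQL:
SELECT a.title, b.name AS author
FROM books a
INNER JOIN authors b ON a.author_id = b.id

Result:
title          | author
---------------+-------
The Old House  | Nelson
The Blue Door  | Lewis 
Empty Rooms    | Wilson
The Last Train | Lewis 
Falling Leaves | Carter


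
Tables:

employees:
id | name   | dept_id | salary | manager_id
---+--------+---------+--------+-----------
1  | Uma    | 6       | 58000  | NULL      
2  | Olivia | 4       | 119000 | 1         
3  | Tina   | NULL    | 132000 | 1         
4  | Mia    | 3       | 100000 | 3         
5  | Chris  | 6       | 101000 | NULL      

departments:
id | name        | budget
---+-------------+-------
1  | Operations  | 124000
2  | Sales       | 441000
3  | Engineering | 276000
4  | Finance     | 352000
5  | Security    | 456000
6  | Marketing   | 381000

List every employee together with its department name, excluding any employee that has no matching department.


INNER JOIN keeps only employees rows whose dept_id matches an id in departments. Walk through each employee:
  - employee 1 (Uma): dept_id=6 -> matches Marketing
  - employee 2 (Olivia): dept_id=4 -> matches Finance
  - employee 3 (Tina): dept_id=NULL, no match -> dropped
  - employee 4 (Mia): dept_id=3 -> matches Engineering
  - employee 5 (Chris): dept_id=6 -> matches Marketing
So 1 of 5 rows is dropped.

SQL:
SELECT a.name, b.name AS department
FROM employees a
INNER JOIN departments b ON a.dept_id = b.id

Result:
name   | department 
-------+------------
Uma    | Marketing  
Olivia | Finance    
Mia    | Engineering
Chris  | Marketing  


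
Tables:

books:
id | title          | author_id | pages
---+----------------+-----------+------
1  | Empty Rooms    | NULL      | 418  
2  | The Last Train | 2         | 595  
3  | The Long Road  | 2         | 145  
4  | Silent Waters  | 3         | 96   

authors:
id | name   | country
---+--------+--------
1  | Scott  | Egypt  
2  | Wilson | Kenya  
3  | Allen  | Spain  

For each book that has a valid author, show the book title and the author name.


INNER JOIN keeps only books rows whose author_id matches an id in authors. Walk through each book:
  - book 1 (Empty Rooms): author_id=NULL, no match -> dropped
  - book 2 (The Last Train): author_id=2 -> matches Wilson
  - book 3 (The Long Road): author_id=2 -> matches Wilson
  - book 4 (Silent Waters): author_id=3 -> matches Allen
So 1 of 4 rows is dropped.

SQL:
SELECT a.title, b.name AS author
FROM books a
INNER JOIN authors b ON a.author_id = b.id

Result:
title          | author
---------------+-------
The Last Train | Wilson
The Long Road  | Wilson
Silent Waters  | Allen 


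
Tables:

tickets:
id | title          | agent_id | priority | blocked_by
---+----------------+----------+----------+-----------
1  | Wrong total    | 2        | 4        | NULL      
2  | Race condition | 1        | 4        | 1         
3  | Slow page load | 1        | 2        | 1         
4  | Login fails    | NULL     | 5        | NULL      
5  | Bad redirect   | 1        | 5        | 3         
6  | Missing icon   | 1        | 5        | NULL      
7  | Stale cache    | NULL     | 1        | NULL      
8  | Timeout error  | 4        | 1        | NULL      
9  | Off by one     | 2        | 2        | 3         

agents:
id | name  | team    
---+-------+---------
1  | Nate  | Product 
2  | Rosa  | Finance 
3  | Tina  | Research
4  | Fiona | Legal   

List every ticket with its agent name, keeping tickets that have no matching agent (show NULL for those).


LEFT JOIN keeps every row from tickets (the left table); where agent_id has no match in agents, the agent columns become NULL. Walk through each ticket:
  - ticket 1 (Wrong total): agent_id=2 -> matches Rosa
  - ticket 2 (Race condition): agent_id=1 -> matches Nate
  - ticket 3 (Slow page load): agent_id=1 -> matches Nate
  - ticket 4 (Login fails): agent_id=NULL, no match -> kept with NULL
  - ticket 5 (Bad redirect): agent_id=1 -> matches Nate
  - ticket 6 (Missing icon): agent_id=1 -> matches Nate
  - ticket 7 (Stale cache): agent_id=NULL, no match -> kept with NULL
  - ticket 8 (Timeout error): agent_id=4 -> matches Fiona
  - ticket 9 (Off by one): agent_id=2 -> matches Rosa
All 9 rows appear; 2 have NULL agent.

SQL:
SELECT a.title, b.name AS agent
FROM tickets a
LEFT JOIN agents b ON a.agent_id = b.id

Result:
title          | agent
---------------+------
Wrong total    | Rosa 
Race condition | Nate 
Slow page load | Nate 
Login fails    | NULL 
Bad redirect   | Nate 
Missing icon   | Nate 
Stale cache    | NULL 
Timeout error  | Fiona
Off by one     | Rosa 


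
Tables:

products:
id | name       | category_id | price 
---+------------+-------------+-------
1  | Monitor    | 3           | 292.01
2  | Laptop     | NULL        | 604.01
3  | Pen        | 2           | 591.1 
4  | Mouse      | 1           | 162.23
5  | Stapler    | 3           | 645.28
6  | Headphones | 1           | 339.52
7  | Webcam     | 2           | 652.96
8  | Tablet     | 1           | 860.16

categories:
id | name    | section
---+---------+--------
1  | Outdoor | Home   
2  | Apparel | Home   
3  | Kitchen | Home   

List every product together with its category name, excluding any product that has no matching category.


INNER JOIN keeps only products rows whose category_id matches an id in categories. Walk through each product:
  - product 1 (Monitor): category_id=3 -> matches Kitchen
  - product 2 (Laptop): category_id=NULL, no match -> dropped
  - product 3 (Pen): category_id=2 -> matches Apparel
  - product 4 (Mouse): category_id=1 -> matches Outdoor
  - product 5 (Stapler): category_id=3 -> matches Kitchen
  - product 6 (Headphones): category_id=1 -> matches Outdoor
  - product 7 (Webcam): category_id=2 -> matches Apparel
  - product 8 (Tablet): category_id=1 -> matches Outdoor
So 1 of 8 rows is dropped.

SQL:
SELECT a.name, b.name AS category
FROM products a
INNER JOIN categories b ON a.category_id = b.id

Result:
name       | category
-----------+---------
Monitor    | Kitchen 
Pen        | Apparel 
Mouse      | Outdoor 
Stapler    | Kitchen 
Headphones | Outdoor 
Webcam     | Apparel 
Tablet     | Outdoor 


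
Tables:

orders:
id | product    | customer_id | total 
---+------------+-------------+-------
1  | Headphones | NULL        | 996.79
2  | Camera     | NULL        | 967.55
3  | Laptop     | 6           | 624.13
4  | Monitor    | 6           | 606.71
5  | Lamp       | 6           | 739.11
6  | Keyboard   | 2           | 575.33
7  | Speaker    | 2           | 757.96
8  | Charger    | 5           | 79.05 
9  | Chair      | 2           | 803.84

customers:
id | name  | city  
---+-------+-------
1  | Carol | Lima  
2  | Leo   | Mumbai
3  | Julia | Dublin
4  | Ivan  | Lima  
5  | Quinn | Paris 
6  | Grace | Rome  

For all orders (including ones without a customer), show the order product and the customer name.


LEFT JOIN keeps every row from orders (the left table); where customer_id has no match in customers, the customer columns become NULL. Walk through each order:
  - order 1 (Headphones): customer_id=NULL, no match -> kept with NULL
  - order 2 (Camera): customer_id=NULL, no match -> kept with NULL
  - order 3 (Laptop): customer_id=6 -> matches Grace
  - order 4 (Monitor): customer_id=6 -> matches Grace
  - order 5 (Lamp): customer_id=6 -> matches Grace
  - order 6 (Keyboard): customer_id=2 -> matches Leo
  - order 7 (Speaker): customer_id=2 -> matches Leo
  - order 8 (Charger): customer_id=5 -> matches Quinn
  - order 9 (Chair): customer_id=2 -> matches Leo
All 9 rows appear; 2 have NULL customer.

SQL:
SELECT a.product, b.name AS customer
FROM orders a
LEFT JOIN customers b ON a.customer_id = b.id

Result:
product    | customer
-----------+---------
Headphones | NULL    
Camera     | NULL    
Laptop     | Grace   
Monitor    | Grace   
Lamp       | Grace   
Keyboard   | Leo     
Speaker    | Leo     
Charger    | Quinn   
Chair      | Leo     


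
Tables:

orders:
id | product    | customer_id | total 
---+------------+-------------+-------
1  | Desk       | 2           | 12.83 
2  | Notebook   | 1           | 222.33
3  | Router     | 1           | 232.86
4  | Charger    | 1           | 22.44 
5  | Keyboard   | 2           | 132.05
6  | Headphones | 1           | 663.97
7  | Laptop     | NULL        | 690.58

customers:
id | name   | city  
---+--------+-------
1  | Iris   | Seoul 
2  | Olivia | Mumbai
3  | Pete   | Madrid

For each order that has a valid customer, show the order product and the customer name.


INNER JOIN keeps only orders rows whose customer_id matches an id in customers. Walk through each order:
  - order 1 (Desk): customer_id=2 -> matches Olivia
  - order 2 (Notebook): customer_id=1 -> matches Iris
  - order 3 (Router): customer_id=1 -> matches Iris
  - order 4 (Charger): customer_id=1 -> matches Iris
  - order 5 (Keyboard): customer_id=2 -> matches Olivia
  - order 6 (Headphones): customer_id=1 -> matches Iris
  - order 7 (Laptop): customer_id=NULL, no match -> dropped
So 1 of 7 rows is dropped.

SQL:
SELECT a.product, b.name AS customer
FROM orders a
INNER JOIN customers b ON a.customer_id = b.id

Result:
product    | customer
-----------+---------
Desk       | Olivia  
Notebook   | Iris    
Router     | Iris    
Charger    | Iris    
Keyboard   | Olivia  
Headphones | Iris    


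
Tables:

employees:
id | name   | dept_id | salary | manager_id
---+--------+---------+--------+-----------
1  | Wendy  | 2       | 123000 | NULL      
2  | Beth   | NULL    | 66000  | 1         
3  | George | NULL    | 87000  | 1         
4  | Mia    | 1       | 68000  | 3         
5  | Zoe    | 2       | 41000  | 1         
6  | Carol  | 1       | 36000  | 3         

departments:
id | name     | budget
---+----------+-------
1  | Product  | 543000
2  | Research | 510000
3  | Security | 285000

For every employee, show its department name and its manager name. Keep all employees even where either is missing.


Two LEFT JOINs from the same base table employees: one to departments via dept_id, one to employees itself via manager_id. Both are LEFT so every employee is preserved.
Match against departments:
  - employee 1 (Wendy): dept_id=2 -> matches Research
  - employee 2 (Beth): dept_id=NULL, no match -> kept with NULL
  - employee 3 (George): dept_id=NULL, no match -> kept with NULL
  - employee 4 (Mia): dept_id=1 -> matches Product
  - employee 5 (Zoe): dept_id=2 -> matches Research
  - employee 6 (Carol): dept_id=1 -> matches Product
Match against employees (self):
  - employee 1 (Wendy): manager_id=NULL -> NULL
  - employee 2 (Beth): manager_id=1 -> Wendy
  - employee 3 (George): manager_id=1 -> Wendy
  - employee 4 (Mia): manager_id=3 -> George
  - employee 5 (Zoe): manager_id=1 -> Wendy
  - employee 6 (Carol): manager_id=3 -> George

SQL:
SELECT a.name, b.name AS department, c.name AS manager
FROM employees a
LEFT JOIN departments b ON a.dept_id = b.id
LEFT JOIN employees c ON a.manager_id = c.id

Result:
name   | department | manager
-------+------------+--------
Wendy  | Research   | NULL   
Beth   | NULL       | Wendy  
George | NULL       | Wendy  
Mia    | Product    | George 
Zoe    | Research   | Wendy  
Carol  | Product    | George 


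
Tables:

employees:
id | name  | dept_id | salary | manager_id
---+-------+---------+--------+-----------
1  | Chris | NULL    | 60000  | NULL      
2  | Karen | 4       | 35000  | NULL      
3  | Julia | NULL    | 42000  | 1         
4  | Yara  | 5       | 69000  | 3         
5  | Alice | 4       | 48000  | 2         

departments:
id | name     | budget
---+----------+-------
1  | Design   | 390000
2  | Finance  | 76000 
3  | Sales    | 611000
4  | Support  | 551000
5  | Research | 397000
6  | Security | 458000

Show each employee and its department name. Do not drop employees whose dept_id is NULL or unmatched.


LEFT JOIN keeps every row from employees (the left table); where dept_id has no match in departments, the department columns become NULL. Walk through each employee:
  - employee 1 (Chris): dept_id=NULL, no match -> kept with NULL
  - employee 2 (Karen): dept_id=4 -> matches Support
  - employee 3 (Julia): dept_id=NULL, no match -> kept with NULL
  - employee 4 (Yara): dept_id=5 -> matches Research
  - employee 5 (Alice): dept_id=4 -> matches Support
All 5 rows appear; 2 have NULL department.

SQL:
SELECT a.name, b.name AS department
FROM employees a
LEFT JOIN departments b ON a.dept_id = b.id

Result:
name  | department
------+-----------
Chris | NULL      
Karen | Support   
Julia | NULL      
Yara  | Research  
Alice | Support   


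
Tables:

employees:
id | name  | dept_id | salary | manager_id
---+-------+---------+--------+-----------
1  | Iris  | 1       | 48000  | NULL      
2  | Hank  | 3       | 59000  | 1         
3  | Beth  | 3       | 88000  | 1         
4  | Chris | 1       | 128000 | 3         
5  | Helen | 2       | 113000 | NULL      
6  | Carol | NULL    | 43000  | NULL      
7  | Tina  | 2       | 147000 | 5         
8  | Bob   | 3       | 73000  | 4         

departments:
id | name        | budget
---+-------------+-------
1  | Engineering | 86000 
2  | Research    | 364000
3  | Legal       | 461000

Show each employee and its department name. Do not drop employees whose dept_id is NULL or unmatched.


LEFT JOIN keeps every row from employees (the left table); where dept_id has no match in departments, the department columns become NULL. Walk through each employee:
  - employee 1 (Iris): dept_id=1 -> matches Engineering
  - employee 2 (Hank): dept_id=3 -> matches Legal
  - employee 3 (Beth): dept_id=3 -> matches Legal
  - employee 4 (Chris): dept_id=1 -> matches Engineering
  - employee 5 (Helen): dept_id=2 -> matches Research
  - employee 6 (Carol): dept_id=NULL, no match -> kept with NULL
  - employee 7 (Tina): dept_id=2 -> matches Research
  - employee 8 (Bob): dept_id=3 -> matches Legal
All 8 rows appear; 1 has NULL department.

SQL:
SELECT a.name, b.name AS department
FROM employees a
LEFT JOIN departments b ON a.dept_id = b.id

Result:
name  | department 
------+------------
Iris  | Engineering
Hank  | Legal      
Beth  | Legal      
Chris | Engineering
Helen | Research   
Carol | NULL       
Tina  | Research   
Bob   | Legal      


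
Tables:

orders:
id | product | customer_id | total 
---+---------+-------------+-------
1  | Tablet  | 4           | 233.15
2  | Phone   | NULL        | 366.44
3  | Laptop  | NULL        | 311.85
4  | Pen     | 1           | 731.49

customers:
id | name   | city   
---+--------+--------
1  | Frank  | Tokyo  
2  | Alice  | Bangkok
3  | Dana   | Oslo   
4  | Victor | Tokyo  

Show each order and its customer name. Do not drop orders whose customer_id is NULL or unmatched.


LEFT JOIN keeps every row from orders (the left table); where customer_id has no match in customers, the customer columns become NULL. Walk through each order:
  - order 1 (Tablet): customer_id=4 -> matches Victor
  - order 2 (Phone): customer_id=NULL, no match -> kept with NULL
  - order 3 (Laptop): customer_id=NULL, no match -> kept with NULL
  - order 4 (Pen): customer_id=1 -> matches Frank
All 4 rows appear; 2 have NULL customer.

SQL:
SELECT a.product, b.name AS customer
FROM orders a
LEFT JOIN customers b ON a.customer_id = b.id

Result:
product | customer
--------+---------
Tablet  | Victor  
Phone   | NULL    
Laptop  | NULL    
Pen     | Frank   


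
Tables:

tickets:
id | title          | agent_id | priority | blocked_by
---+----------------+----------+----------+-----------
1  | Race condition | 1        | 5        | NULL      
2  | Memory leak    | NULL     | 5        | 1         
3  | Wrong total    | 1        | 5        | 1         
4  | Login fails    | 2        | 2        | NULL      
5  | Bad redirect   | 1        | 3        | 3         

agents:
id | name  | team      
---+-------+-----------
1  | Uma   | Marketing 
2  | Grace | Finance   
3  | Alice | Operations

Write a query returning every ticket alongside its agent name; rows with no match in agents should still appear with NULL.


LEFT JOIN keeps every row from tickets (the left table); where agent_id has no match in agents, the agent columns become NULL. Walk through each ticket:
  - ticket 1 (Race condition): agent_id=1 -> matches Uma
  - ticket 2 (Memory leak): agent_id=NULL, no match -> kept with NULL
  - ticket 3 (Wrong total): agent_id=1 -> matches Uma
  - ticket 4 (Login fails): agent_id=2 -> matches Grace
  - ticket 5 (Bad redirect): agent_id=1 -> matches Uma
All 5 rows appear; 1 has NULL agent.

SQL:
SELECT a.title, b.name AS agent
FROM tickets a
LEFT JOIN agents b ON a.agent_id = b.id

Result:
title          | agent
---------------+------
Race condition | Uma  
Memory leak    | NULL 
Wrong total    | Uma  
Login fails    | Grace
Bad redirect   | Uma  


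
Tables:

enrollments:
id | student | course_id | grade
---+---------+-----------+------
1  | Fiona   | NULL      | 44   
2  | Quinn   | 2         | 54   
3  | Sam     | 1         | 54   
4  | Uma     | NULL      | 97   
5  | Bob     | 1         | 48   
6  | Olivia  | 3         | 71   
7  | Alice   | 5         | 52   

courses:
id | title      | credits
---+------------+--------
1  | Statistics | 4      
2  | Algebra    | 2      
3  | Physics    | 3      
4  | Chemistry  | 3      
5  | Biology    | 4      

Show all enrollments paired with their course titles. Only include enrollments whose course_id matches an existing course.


INNER JOIN keeps only enrollments rows whose course_id matches an id in courses. Walk through each enrollment:
  - enrollment 1 (Fiona): course_id=NULL, no match -> dropped
  - enrollment 2 (Quinn): course_id=2 -> matches Algebra
  - enrollment 3 (Sam): course_id=1 -> matches Statistics
  - enrollment 4 (Uma): course_id=NULL, no match -> dropped
  - enrollment 5 (Bob): course_id=1 -> matches Statistics
  - enrollment 6 (Olivia): course_id=3 -> matches Physics
  - enrollment 7 (Alice): course_id=5 -> matches Biology
So 2 of 7 rows are dropped.

SQL:
SELECT a.student, b.title AS course
FROM enrollments a
INNER JOIN courses b ON a.course_id = b.id

Result:
student | course    
--------+-----------
Quinn   | Algebra   
Sam     | Statistics
Bob     | Statistics
Olivia  | Physics   
Alice   | Biology   


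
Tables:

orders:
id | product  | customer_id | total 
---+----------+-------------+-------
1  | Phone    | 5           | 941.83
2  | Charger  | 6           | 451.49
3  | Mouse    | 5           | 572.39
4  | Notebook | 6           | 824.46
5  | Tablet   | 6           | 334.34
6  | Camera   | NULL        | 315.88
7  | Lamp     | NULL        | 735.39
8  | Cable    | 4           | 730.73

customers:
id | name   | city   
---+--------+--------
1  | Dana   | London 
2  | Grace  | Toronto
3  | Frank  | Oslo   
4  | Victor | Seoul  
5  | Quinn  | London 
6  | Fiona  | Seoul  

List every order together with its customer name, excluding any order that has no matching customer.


INNER JOIN keeps only orders rows whose customer_id matches an id in customers. Walk through each order:
  - order 1 (Phone): customer_id=5 -> matches Quinn
  - order 2 (Charger): customer_id=6 -> matches Fiona
  - order 3 (Mouse): customer_id=5 -> matches Quinn
  - order 4 (Notebook): customer_id=6 -> matches Fiona
  - order 5 (Tablet): customer_id=6 -> matches Fiona
  - order 6 (Camera): customer_id=NULL, no match -> dropped
  - order 7 (Lamp): customer_id=NULL, no match -> dropped
  - order 8 (Cable): customer_id=4 -> matches Victor
So 2 of 8 rows are dropped.

SQL:
SELECT a.product, b.name AS customer
FROM orders a
INNER JOIN customers b ON a.customer_id = b.id

Result:
product  | customer
---------+---------
Phone    | Quinn   
Charger  | Fiona   
Mouse    | Quinn   
Notebook | Fiona   
Tablet   | Fiona   
Cable    | Victor  


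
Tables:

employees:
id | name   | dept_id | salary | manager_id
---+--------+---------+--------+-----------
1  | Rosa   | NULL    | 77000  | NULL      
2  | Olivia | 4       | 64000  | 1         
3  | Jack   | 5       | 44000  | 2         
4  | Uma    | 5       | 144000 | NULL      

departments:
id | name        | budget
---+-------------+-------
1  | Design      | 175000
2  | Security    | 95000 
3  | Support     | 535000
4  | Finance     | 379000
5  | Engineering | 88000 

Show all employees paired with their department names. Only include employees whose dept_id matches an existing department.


INNER JOIN keeps only employees rows whose dept_id matches an id in departments. Walk through each employee:
  - employee 1 (Rosa): dept_id=NULL, no match -> dropped
  - employee 2 (Olivia): dept_id=4 -> matches Finance
  - employee 3 (Jack): dept_id=5 -> matches Engineering
  - employee 4 (Uma): dept_id=5 -> matches Engineering
So 1 of 4 rows is dropped.

SQL:
SELECT a.name, b.name AS department
FROM employees a
INNER JOIN departments b ON a.dept_id = b.id

Result:
name   | department 
-------+------------
Olivia | Finance    
Jack   | Engineering
Uma    | Engineering


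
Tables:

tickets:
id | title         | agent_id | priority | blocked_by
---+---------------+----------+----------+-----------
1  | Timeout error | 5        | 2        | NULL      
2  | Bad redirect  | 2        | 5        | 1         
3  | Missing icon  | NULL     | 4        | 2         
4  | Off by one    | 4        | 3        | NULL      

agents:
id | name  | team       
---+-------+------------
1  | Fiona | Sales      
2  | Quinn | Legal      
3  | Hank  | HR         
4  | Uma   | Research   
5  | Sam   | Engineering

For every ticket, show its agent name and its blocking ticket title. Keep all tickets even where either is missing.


Two LEFT JOINs from the same base table tickets: one to agents via agent_id, one to tickets itself via blocked_by. Both are LEFT so every ticket is preserved.
Match against agents:
  - ticket 1 (Timeout error): agent_id=5 -> matches Sam
  - ticket 2 (Bad redirect): agent_id=2 -> matches Quinn
  - ticket 3 (Missing icon): agent_id=NULL, no match -> kept with NULL
  - ticket 4 (Off by one): agent_id=4 -> matches Uma
Match against tickets (self):
  - ticket 1 (Timeout error): blocked_by=NULL -> NULL
  - ticket 2 (Bad redirect): blocked_by=1 -> Timeout error
  - ticket 3 (Missing icon): blocked_by=2 -> Bad redirect
  - ticket 4 (Off by one): blocked_by=NULL -> NULL

SQL:
SELECT a.title, b.name AS agent, c.title AS blocked_by
FROM tickets a
LEFT JOIN agents b ON a.agent_id = b.id
LEFT JOIN tickets c ON a.blocked_by = c.id

Result:
title         | agent | blocked_by   
--------------+-------+--------------
Timeout error | Sam   | NULL         
Bad redirect  | Quinn | Timeout error
Missing icon  | NULL  | Bad redirect 
Off by one    | Uma   | NULL         


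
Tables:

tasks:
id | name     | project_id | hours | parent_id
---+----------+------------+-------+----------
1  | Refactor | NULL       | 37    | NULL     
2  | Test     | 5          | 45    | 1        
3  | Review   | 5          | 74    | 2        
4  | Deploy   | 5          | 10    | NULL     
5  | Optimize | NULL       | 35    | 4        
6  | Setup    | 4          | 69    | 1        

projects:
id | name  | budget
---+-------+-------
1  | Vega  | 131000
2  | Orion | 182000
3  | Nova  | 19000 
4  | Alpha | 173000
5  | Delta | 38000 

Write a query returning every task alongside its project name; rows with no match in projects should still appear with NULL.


LEFT JOIN keeps every row from tasks (the left table); where project_id has no match in projects, the project columns become NULL. Walk through each task:
  - task 1 (Refactor): project_id=NULL, no match -> kept with NULL
  - task 2 (Test): project_id=5 -> matches Delta
  - task 3 (Review): project_id=5 -> matches Delta
  - task 4 (Deploy): project_id=5 -> matches Delta
  - task 5 (Optimize): project_id=NULL, no match -> kept with NULL
  - task 6 (Setup): project_id=4 -> matches Alpha
All 6 rows appear; 2 have NULL project.

SQL:
SELECT a.name, b.name AS project
FROM tasks a
LEFT JOIN projects b ON a.project_id = b.id

Result:
name     | project
---------+--------
Refactor | NULL   
Test     | Delta  
Review   | Delta  
Deploy   | Delta  
Optimize | NULL   
Setup    | Alpha  


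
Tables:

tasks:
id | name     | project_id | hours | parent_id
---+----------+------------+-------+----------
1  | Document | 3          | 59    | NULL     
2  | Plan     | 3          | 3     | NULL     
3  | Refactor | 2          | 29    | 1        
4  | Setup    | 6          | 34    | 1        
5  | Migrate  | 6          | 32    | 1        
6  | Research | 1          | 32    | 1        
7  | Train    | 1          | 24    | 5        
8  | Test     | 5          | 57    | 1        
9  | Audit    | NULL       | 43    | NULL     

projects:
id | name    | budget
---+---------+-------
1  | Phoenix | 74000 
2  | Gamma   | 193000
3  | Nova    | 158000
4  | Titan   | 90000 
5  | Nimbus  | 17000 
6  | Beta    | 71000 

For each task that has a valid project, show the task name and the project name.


INNER JOIN keeps only tasks rows whose project_id matches an id in projects. Walk through each task:
  - task 1 (Document): project_id=3 -> matches Nova
  - task 2 (Plan): project_id=3 -> matches Nova
  - task 3 (Refactor): project_id=2 -> matches Gamma
  - task 4 (Setup): project_id=6 -> matches Beta
  - task 5 (Migrate): project_id=6 -> matches Beta
  - task 6 (Research): project_id=1 -> matches Phoenix
  - task 7 (Train): project_id=1 -> matches Phoenix
  - task 8 (Test): project_id=5 -> matches Nimbus
  - task 9 (Audit): project_id=NULL, no match -> dropped
So 1 of 9 rows is dropped.

SQL:
SELECT a.name, b.name AS project
FROM tasks a
INNER JOIN projects b ON a.project_id = b.id

Result:
name     | project
---------+--------
Document | Nova   
Plan     | Nova   
Refactor | Gamma  
Setup    | Beta   
Migrate  | Beta   
Research | Phoenix
Train    | Phoenix
Test     | Nimbus 


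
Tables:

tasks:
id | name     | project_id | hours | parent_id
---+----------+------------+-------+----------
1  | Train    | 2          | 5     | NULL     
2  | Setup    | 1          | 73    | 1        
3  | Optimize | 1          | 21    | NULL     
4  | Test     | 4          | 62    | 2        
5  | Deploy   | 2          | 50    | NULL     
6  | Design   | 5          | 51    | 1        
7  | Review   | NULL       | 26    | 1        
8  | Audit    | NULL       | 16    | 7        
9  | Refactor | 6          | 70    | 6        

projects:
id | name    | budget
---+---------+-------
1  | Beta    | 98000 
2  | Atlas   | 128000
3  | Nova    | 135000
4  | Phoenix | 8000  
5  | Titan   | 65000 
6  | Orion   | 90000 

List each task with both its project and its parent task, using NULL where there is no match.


Two LEFT JOINs from the same base table tasks: one to projects via project_id, one to tasks itself via parent_id. Both are LEFT so every task is preserved.
Match against projects:
  - task 1 (Train): project_id=2 -> matches Atlas
  - task 2 (Setup): project_id=1 -> matches Beta
  - task 3 (Optimize): project_id=1 -> matches Beta
  - task 4 (Test): project_id=4 -> matches Phoenix
  - task 5 (Deploy): project_id=2 -> matches Atlas
  - task 6 (Design): project_id=5 -> matches Titan
  - task 7 (Review): project_id=NULL, no match -> kept with NULL
  - task 8 (Audit): project_id=NULL, no match -> kept with NULL
  - task 9 (Refactor): project_id=6 -> matches Orion
Match against tasks (self):
  - task 1 (Train): parent_id=NULL -> NULL
  - task 2 (Setup): parent_id=1 -> Train
  - task 3 (Optimize): parent_id=NULL -> NULL
  - task 4 (Test): parent_id=2 -> Setup
  - task 5 (Deploy): parent_id=NULL -> NULL
  - task 6 (Design): parent_id=1 -> Train
  - task 7 (Review): parent_id=1 -> Train
  - task 8 (Audit): parent_id=7 -> Review
  - task 9 (Refactor): parent_id=6 -> Design

SQL:
SELECT a.name, b.name AS project, c.name AS parent
FROM tasks a
LEFT JOIN projects b ON a.project_id = b.id
LEFT JOIN tasks c ON a.parent_id = c.id

Result:
name     | project | parent
---------+---------+-------
Train    | Atlas   | NULL  
Setup    | Beta    | Train 
Optimize | Beta    | NULL  
Test     | Phoenix | Setup 
Deploy   | Atlas   | NULL  
Design   | Titan   | Train 
Review   | NULL    | Train 
Audit    | NULL    | Review
Refactor | Orion   | Design


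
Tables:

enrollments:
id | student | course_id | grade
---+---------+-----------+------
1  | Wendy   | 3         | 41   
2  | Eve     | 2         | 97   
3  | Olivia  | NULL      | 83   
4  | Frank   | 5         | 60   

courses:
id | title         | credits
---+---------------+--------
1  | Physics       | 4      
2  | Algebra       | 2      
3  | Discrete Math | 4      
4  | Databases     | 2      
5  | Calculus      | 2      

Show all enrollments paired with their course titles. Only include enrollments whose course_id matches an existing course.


INNER JOIN keeps only enrollments rows whose course_id matches an id in courses. Walk through each enrollment:
  - enrollment 1 (Wendy): course_id=3 -> matches Discrete Math
  - enrollment 2 (Eve): course_id=2 -> matches Algebra
  - enrollment 3 (Olivia): course_id=NULL, no match -> dropped
  - enrollment 4 (Frank): course_id=5 -> matches Calculus
So 1 of 4 rows is dropped.

SQL:
SELECT a.student, b.title AS course
FROM enrollments a
INNER JOIN courses b ON a.course_id = b.id

Result:
student | course       
--------+--------------
Wendy   | Discrete Math
Eve     | Algebra      
Frank   | Calculus     
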